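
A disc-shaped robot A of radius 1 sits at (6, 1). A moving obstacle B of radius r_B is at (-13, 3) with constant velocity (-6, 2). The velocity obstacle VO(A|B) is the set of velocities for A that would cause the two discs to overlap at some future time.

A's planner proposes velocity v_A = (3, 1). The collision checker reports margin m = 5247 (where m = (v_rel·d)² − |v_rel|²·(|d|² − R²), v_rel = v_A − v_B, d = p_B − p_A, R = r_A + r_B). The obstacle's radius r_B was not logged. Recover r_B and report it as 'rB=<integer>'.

m = 5247
d = (-19, 2);  v_rel = (9, -1),  |v_rel|² = 82
v_rel×d = (9)·(2) − (-1)·(-19) = -1
since m = R²·82 − (-1)²:  R² = (1 + 5247) / 82 = 64
R = √64 = 8  ⇒  r_B = 8 − 1 = 7

rB=7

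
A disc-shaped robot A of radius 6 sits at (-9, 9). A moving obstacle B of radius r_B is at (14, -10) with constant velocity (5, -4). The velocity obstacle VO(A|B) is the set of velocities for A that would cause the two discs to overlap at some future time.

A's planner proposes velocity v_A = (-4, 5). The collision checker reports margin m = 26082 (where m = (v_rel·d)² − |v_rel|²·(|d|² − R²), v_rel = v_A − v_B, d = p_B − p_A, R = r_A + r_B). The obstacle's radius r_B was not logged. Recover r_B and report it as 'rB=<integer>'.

m = 26082
d = (23, -19);  v_rel = (-9, 9),  |v_rel|² = 162
v_rel×d = (-9)·(-19) − (9)·(23) = -36
since m = R²·162 − (-36)²:  R² = (1296 + 26082) / 162 = 169
R = √169 = 13  ⇒  r_B = 13 − 6 = 7

rB=7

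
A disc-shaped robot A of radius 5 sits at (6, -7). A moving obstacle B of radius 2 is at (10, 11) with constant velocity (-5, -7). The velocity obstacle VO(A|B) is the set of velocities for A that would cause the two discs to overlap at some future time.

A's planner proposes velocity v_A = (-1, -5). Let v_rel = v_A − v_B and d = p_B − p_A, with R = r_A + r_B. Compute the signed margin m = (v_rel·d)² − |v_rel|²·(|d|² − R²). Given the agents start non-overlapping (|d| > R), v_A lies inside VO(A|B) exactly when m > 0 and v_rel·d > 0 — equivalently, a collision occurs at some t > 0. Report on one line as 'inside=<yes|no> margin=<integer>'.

d = (4, 18),  |d|² = 340;  R = 5+2 = 7,  c = 340−7² = 291
v_rel = (4, 2),  |v_rel|² = 20;  v_rel·d = (4)·(4) + (2)·(18) = 52
20·t² − 104·t + 291 = 0  ⇒  m = 52² − 20·291 = -3116
m = -3116 < 0,  v_rel·d = 52 > 0  ⇒  outside

inside=no margin=-3116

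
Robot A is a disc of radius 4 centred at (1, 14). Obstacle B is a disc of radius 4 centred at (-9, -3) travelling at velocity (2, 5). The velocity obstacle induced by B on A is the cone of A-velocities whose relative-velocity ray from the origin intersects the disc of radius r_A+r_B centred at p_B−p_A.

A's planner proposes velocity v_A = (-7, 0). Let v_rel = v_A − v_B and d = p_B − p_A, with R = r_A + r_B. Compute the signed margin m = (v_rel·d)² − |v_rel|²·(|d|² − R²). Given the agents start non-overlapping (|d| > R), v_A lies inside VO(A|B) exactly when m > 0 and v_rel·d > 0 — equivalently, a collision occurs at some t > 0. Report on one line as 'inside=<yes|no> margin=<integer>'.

d = (-10, -17),  |d|² = 389;  R = 4+4 = 8,  c = 389−8² = 325
v_rel = (-9, -5),  |v_rel|² = 106;  v_rel·d = (-9)·(-10) + (-5)·(-17) = 175
106·t² − 350·t + 325 = 0  ⇒  m = 175² − 106·325 = -3825
m = -3825 < 0,  v_rel·d = 175 > 0  ⇒  outside

inside=no margin=-3825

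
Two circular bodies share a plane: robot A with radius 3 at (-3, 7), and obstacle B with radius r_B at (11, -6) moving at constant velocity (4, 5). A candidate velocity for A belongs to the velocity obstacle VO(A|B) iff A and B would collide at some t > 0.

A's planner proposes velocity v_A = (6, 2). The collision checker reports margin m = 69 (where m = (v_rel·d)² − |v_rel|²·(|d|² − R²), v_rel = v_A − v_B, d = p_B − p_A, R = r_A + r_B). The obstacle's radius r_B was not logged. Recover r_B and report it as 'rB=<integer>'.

m = 69
d = (14, -13);  v_rel = (2, -3),  |v_rel|² = 13
v_rel×d = (2)·(-13) − (-3)·(14) = 16
since m = R²·13 − 16²:  R² = (256 + 69) / 13 = 25
R = √25 = 5  ⇒  r_B = 5 − 3 = 2

rB=2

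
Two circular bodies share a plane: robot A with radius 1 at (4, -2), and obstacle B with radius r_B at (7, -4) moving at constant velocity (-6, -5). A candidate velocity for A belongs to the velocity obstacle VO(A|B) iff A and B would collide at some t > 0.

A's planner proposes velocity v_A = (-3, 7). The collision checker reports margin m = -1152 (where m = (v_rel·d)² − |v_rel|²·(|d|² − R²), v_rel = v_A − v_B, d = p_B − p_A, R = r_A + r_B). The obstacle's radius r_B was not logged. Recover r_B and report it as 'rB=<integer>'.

m = -1152
d = (3, -2);  v_rel = (3, 12),  |v_rel|² = 153
v_rel×d = (3)·(-2) − (12)·(3) = -42
since m = R²·153 − (-42)²:  R² = (1764 + -1152) / 153 = 4
R = √4 = 2  ⇒  r_B = 2 − 1 = 1

rB=1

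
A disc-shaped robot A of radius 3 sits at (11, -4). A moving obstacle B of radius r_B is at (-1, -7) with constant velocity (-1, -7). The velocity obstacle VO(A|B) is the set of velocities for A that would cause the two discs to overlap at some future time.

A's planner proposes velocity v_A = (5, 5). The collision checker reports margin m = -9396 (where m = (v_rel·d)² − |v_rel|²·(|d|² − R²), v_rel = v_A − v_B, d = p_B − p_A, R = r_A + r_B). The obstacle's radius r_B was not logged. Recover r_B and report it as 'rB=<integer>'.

m = -9396
d = (-12, -3);  v_rel = (6, 12),  |v_rel|² = 180
v_rel×d = (6)·(-3) − (12)·(-12) = 126
since m = R²·180 − 126²:  R² = (15876 + -9396) / 180 = 36
R = √36 = 6  ⇒  r_B = 6 − 3 = 3

rB=3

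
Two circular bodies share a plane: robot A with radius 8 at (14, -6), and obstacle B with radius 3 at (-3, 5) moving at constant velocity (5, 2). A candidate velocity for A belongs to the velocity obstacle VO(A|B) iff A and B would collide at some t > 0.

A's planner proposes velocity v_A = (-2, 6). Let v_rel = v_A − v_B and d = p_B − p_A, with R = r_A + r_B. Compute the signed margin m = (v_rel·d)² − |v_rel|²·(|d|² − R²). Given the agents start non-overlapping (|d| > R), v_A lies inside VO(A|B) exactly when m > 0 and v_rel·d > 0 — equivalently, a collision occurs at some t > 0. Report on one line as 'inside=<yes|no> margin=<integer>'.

d = (-17, 11),  |d|² = 410;  R = 8+3 = 11,  c = 410−11² = 289
v_rel = (-7, 4),  |v_rel|² = 65;  v_rel·d = (-7)·(-17) + (4)·(11) = 163
65·t² − 326·t + 289 = 0  ⇒  m = 163² − 65·289 = 7784
m = 7784 > 0,  v_rel·d = 163 > 0  ⇒  inside

inside=yes margin=7784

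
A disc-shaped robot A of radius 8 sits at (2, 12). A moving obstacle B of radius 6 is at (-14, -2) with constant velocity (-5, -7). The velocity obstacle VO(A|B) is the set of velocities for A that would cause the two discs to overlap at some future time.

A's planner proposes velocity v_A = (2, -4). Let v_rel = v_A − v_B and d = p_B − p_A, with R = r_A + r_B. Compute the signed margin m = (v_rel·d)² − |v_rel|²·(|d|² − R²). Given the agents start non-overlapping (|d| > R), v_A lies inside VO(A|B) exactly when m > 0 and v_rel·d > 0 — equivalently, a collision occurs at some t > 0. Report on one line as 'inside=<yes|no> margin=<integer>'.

d = (-16, -14),  |d|² = 452;  R = 8+6 = 14,  c = 452−14² = 256
v_rel = (7, 3),  |v_rel|² = 58;  v_rel·d = (7)·(-16) + (3)·(-14) = -154
58·t² + 308·t + 256 = 0  ⇒  m = (-154)² − 58·256 = 8868
m = 8868 > 0,  v_rel·d = -154 < 0  ⇒  outside

inside=no margin=8868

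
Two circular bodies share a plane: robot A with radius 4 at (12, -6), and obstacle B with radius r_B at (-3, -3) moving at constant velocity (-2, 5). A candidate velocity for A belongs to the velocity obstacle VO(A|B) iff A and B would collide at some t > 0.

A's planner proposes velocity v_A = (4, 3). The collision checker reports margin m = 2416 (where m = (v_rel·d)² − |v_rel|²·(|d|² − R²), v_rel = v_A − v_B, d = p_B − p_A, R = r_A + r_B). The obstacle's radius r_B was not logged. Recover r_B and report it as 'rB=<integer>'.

m = 2416
d = (-15, 3);  v_rel = (6, -2),  |v_rel|² = 40
v_rel×d = (6)·(3) − (-2)·(-15) = -12
since m = R²·40 − (-12)²:  R² = (144 + 2416) / 40 = 64
R = √64 = 8  ⇒  r_B = 8 − 4 = 4

rB=4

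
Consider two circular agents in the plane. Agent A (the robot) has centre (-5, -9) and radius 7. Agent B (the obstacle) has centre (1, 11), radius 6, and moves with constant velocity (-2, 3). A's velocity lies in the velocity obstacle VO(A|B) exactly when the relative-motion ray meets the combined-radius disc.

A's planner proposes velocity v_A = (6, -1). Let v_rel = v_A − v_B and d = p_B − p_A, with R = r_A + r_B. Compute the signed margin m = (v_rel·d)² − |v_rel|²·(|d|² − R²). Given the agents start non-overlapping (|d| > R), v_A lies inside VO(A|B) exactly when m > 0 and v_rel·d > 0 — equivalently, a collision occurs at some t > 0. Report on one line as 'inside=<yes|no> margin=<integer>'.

d = (6, 20),  |d|² = 436;  R = 7+6 = 13,  c = 436−13² = 267
v_rel = (8, -4),  |v_rel|² = 80;  v_rel·d = (8)·(6) + (-4)·(20) = -32
80·t² + 64·t + 267 = 0  ⇒  m = (-32)² − 80·267 = -20336
m = -20336 < 0,  v_rel·d = -32 < 0  ⇒  outside

inside=no margin=-20336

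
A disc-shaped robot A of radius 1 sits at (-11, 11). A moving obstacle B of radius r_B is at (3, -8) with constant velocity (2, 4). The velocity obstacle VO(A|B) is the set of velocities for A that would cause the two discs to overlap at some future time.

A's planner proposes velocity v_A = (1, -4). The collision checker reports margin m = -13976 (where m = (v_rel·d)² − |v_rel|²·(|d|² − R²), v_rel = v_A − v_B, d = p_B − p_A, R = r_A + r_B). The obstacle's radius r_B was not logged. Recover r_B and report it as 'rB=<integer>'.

m = -13976
d = (14, -19);  v_rel = (-1, -8),  |v_rel|² = 65
v_rel×d = (-1)·(-19) − (-8)·(14) = 131
since m = R²·65 − 131²:  R² = (17161 + -13976) / 65 = 49
R = √49 = 7  ⇒  r_B = 7 − 1 = 6

rB=6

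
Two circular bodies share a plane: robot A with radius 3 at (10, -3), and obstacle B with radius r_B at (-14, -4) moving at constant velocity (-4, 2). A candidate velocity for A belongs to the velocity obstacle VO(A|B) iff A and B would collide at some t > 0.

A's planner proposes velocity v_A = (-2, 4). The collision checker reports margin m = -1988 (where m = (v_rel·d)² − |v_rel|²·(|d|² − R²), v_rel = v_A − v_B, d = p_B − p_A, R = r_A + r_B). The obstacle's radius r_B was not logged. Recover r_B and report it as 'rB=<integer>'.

m = -1988
d = (-24, -1);  v_rel = (2, 2),  |v_rel|² = 8
v_rel×d = (2)·(-1) − (2)·(-24) = 46
since m = R²·8 − 46²:  R² = (2116 + -1988) / 8 = 16
R = √16 = 4  ⇒  r_B = 4 − 3 = 1

rB=1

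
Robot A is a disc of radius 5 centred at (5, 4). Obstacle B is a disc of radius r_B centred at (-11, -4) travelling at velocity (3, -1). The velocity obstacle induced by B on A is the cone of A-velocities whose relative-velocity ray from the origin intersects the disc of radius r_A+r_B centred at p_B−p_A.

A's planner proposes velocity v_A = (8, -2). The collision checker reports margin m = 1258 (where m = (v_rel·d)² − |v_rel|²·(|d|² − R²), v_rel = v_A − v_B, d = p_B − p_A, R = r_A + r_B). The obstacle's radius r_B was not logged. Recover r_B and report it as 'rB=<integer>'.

m = 1258
d = (-16, -8);  v_rel = (5, -1),  |v_rel|² = 26
v_rel×d = (5)·(-8) − (-1)·(-16) = -56
since m = R²·26 − (-56)²:  R² = (3136 + 1258) / 26 = 169
R = √169 = 13  ⇒  r_B = 13 − 5 = 8

rB=8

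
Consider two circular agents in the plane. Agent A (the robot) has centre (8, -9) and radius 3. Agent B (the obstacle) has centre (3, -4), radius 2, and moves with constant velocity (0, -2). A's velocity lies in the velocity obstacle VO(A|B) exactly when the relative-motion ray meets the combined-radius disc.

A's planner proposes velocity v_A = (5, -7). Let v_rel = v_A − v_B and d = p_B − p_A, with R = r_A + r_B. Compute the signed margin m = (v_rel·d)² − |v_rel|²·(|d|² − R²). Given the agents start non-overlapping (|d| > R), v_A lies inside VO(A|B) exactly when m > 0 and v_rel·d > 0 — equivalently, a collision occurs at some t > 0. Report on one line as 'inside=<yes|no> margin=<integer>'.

d = (-5, 5),  |d|² = 50;  R = 3+2 = 5,  c = 50−5² = 25
v_rel = (5, -5),  |v_rel|² = 50;  v_rel·d = (5)·(-5) + (-5)·(5) = -50
50·t² + 100·t + 25 = 0  ⇒  m = (-50)² − 50·25 = 1250
m = 1250 > 0,  v_rel·d = -50 < 0  ⇒  outside

inside=no margin=1250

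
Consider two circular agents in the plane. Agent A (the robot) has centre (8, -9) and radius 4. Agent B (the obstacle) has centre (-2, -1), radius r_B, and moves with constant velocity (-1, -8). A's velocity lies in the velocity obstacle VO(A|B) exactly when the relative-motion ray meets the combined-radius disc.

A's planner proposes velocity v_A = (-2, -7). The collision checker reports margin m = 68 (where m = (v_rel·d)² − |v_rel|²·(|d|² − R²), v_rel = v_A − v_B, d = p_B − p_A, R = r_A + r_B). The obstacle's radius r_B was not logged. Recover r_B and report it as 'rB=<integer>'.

m = 68
d = (-10, 8);  v_rel = (-1, 1),  |v_rel|² = 2
v_rel×d = (-1)·(8) − (1)·(-10) = 2
since m = R²·2 − 2²:  R² = (4 + 68) / 2 = 36
R = √36 = 6  ⇒  r_B = 6 − 4 = 2

rB=2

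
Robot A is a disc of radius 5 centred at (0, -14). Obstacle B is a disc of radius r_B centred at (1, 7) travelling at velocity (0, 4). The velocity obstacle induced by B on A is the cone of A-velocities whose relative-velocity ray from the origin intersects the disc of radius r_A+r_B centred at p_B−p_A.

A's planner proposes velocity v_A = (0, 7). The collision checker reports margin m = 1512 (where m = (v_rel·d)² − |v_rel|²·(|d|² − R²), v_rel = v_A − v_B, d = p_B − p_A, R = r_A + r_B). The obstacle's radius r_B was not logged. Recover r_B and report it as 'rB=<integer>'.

m = 1512
d = (1, 21);  v_rel = (0, 3),  |v_rel|² = 9
v_rel×d = (0)·(21) − (3)·(1) = -3
since m = R²·9 − (-3)²:  R² = (9 + 1512) / 9 = 169
R = √169 = 13  ⇒  r_B = 13 − 5 = 8

rB=8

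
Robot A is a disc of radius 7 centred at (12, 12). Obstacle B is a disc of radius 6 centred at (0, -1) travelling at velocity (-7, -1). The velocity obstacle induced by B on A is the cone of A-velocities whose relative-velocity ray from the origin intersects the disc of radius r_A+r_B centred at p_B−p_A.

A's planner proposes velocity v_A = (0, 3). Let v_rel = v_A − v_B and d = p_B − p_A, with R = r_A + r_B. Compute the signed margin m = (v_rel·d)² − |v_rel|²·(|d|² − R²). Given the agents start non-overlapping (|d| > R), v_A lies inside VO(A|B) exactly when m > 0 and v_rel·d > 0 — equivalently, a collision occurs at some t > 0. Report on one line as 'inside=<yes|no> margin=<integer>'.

d = (-12, -13),  |d|² = 313;  R = 7+6 = 13,  c = 313−13² = 144
v_rel = (7, 4),  |v_rel|² = 65;  v_rel·d = (7)·(-12) + (4)·(-13) = -136
65·t² + 272·t + 144 = 0  ⇒  m = (-136)² − 65·144 = 9136
m = 9136 > 0,  v_rel·d = -136 < 0  ⇒  outside

inside=no margin=9136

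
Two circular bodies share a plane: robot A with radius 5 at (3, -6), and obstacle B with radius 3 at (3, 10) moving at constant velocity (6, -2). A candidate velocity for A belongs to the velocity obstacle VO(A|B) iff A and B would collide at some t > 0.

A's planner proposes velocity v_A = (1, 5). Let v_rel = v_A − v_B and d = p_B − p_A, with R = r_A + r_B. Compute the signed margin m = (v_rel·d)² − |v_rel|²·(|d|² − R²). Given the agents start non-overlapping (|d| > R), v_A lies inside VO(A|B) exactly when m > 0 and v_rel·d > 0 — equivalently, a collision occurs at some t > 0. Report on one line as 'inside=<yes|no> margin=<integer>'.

d = (0, 16),  |d|² = 256;  R = 5+3 = 8,  c = 256−8² = 192
v_rel = (-5, 7),  |v_rel|² = 74;  v_rel·d = (-5)·(0) + (7)·(16) = 112
74·t² − 224·t + 192 = 0  ⇒  m = 112² − 74·192 = -1664
m = -1664 < 0,  v_rel·d = 112 > 0  ⇒  outside

inside=no margin=-1664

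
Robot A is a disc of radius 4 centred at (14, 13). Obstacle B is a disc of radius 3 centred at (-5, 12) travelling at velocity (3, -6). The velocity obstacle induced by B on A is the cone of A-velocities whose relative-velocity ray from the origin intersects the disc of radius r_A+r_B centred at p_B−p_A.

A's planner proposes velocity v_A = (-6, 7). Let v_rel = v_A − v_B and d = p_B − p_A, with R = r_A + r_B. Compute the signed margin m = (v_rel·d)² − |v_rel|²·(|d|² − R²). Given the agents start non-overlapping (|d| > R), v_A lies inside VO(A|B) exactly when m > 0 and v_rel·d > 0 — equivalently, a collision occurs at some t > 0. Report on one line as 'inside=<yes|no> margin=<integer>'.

d = (-19, -1),  |d|² = 362;  R = 4+3 = 7,  c = 362−7² = 313
v_rel = (-9, 13),  |v_rel|² = 250;  v_rel·d = (-9)·(-19) + (13)·(-1) = 158
250·t² − 316·t + 313 = 0  ⇒  m = 158² − 250·313 = -53286
m = -53286 < 0,  v_rel·d = 158 > 0  ⇒  outside

inside=no margin=-53286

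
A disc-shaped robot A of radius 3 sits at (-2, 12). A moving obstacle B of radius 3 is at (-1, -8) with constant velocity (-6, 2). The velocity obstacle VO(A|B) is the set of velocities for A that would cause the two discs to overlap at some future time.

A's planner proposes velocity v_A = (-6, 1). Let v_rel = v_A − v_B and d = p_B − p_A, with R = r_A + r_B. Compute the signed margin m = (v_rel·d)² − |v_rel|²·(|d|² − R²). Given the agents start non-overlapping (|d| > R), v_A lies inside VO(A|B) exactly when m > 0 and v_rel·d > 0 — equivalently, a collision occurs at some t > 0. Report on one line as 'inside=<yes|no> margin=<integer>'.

d = (1, -20),  |d|² = 401;  R = 3+3 = 6,  c = 401−6² = 365
v_rel = (0, -1),  |v_rel|² = 1;  v_rel·d = (0)·(1) + (-1)·(-20) = 20
1·t² − 40·t + 365 = 0  ⇒  m = 20² − 1·365 = 35
m = 35 > 0,  v_rel·d = 20 > 0  ⇒  inside

inside=yes margin=35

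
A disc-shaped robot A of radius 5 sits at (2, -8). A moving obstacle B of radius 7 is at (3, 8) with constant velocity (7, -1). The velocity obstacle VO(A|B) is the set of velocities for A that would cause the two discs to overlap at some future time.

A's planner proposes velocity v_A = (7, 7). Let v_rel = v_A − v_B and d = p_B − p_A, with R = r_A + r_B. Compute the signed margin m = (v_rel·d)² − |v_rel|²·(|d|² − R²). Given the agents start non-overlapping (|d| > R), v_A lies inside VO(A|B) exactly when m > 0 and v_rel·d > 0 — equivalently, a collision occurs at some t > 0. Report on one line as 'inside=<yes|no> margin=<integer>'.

d = (1, 16),  |d|² = 257;  R = 5+7 = 12,  c = 257−12² = 113
v_rel = (0, 8),  |v_rel|² = 64;  v_rel·d = (0)·(1) + (8)·(16) = 128
64·t² − 256·t + 113 = 0  ⇒  m = 128² − 64·113 = 9152
m = 9152 > 0,  v_rel·d = 128 > 0  ⇒  inside

inside=yes margin=9152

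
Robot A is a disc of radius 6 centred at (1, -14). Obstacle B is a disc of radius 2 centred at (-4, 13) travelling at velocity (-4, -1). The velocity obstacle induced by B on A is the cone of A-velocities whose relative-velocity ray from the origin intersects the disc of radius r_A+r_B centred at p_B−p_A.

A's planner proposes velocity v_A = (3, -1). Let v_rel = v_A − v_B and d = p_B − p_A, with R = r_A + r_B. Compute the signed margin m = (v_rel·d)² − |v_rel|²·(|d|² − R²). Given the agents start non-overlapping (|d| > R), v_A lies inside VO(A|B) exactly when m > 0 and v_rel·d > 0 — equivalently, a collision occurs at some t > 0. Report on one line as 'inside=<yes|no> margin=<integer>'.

d = (-5, 27),  |d|² = 754;  R = 6+2 = 8,  c = 754−8² = 690
v_rel = (7, 0),  |v_rel|² = 49;  v_rel·d = (7)·(-5) + (0)·(27) = -35
49·t² + 70·t + 690 = 0  ⇒  m = (-35)² − 49·690 = -32585
m = -32585 < 0,  v_rel·d = -35 < 0  ⇒  outside

inside=no margin=-32585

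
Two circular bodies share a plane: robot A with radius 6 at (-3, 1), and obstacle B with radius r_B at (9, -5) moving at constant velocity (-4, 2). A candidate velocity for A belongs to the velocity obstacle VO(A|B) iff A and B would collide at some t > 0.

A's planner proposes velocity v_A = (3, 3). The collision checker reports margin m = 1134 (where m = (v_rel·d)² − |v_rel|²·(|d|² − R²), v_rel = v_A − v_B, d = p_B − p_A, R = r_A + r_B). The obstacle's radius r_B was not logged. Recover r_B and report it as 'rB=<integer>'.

m = 1134
d = (12, -6);  v_rel = (7, 1),  |v_rel|² = 50
v_rel×d = (7)·(-6) − (1)·(12) = -54
since m = R²·50 − (-54)²:  R² = (2916 + 1134) / 50 = 81
R = √81 = 9  ⇒  r_B = 9 − 6 = 3

rB=3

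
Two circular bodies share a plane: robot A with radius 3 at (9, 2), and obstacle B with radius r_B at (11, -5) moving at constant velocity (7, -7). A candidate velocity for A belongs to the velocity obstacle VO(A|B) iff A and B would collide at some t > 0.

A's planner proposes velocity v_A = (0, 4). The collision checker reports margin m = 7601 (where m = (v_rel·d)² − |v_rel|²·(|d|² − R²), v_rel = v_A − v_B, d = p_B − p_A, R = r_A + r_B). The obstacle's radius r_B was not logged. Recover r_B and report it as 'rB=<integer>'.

m = 7601
d = (2, -7);  v_rel = (-7, 11),  |v_rel|² = 170
v_rel×d = (-7)·(-7) − (11)·(2) = 27
since m = R²·170 − 27²:  R² = (729 + 7601) / 170 = 49
R = √49 = 7  ⇒  r_B = 7 − 3 = 4

rB=4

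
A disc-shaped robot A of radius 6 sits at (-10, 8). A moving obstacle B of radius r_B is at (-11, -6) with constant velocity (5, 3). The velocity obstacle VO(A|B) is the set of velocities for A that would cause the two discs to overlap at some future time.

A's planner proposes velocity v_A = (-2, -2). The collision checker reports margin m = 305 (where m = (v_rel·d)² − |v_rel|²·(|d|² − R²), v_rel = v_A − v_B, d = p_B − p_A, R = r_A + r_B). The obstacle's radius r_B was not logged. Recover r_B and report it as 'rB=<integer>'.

m = 305
d = (-1, -14);  v_rel = (-7, -5),  |v_rel|² = 74
v_rel×d = (-7)·(-14) − (-5)·(-1) = 93
since m = R²·74 − 93²:  R² = (8649 + 305) / 74 = 121
R = √121 = 11  ⇒  r_B = 11 − 6 = 5

rB=5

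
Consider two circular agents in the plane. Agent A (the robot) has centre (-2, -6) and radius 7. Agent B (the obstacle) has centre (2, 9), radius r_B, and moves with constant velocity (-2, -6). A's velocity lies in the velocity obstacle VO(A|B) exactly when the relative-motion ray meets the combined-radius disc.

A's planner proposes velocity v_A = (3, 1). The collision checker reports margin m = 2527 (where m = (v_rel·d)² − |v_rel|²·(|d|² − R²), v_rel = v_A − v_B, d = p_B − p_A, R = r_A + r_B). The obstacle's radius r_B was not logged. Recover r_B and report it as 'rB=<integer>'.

m = 2527
d = (4, 15);  v_rel = (5, 7),  |v_rel|² = 74
v_rel×d = (5)·(15) − (7)·(4) = 47
since m = R²·74 − 47²:  R² = (2209 + 2527) / 74 = 64
R = √64 = 8  ⇒  r_B = 8 − 7 = 1

rB=1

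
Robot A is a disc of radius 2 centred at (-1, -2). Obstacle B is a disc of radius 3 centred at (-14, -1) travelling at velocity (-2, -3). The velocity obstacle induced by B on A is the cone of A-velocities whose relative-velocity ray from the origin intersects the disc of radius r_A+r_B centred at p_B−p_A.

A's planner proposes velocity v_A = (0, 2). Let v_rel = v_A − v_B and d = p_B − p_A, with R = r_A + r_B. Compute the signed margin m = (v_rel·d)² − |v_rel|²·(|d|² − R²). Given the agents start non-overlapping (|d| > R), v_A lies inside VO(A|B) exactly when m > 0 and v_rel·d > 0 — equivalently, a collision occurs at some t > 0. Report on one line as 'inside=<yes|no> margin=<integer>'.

d = (-13, 1),  |d|² = 170;  R = 2+3 = 5,  c = 170−5² = 145
v_rel = (2, 5),  |v_rel|² = 29;  v_rel·d = (2)·(-13) + (5)·(1) = -21
29·t² + 42·t + 145 = 0  ⇒  m = (-21)² − 29·145 = -3764
m = -3764 < 0,  v_rel·d = -21 < 0  ⇒  outside

inside=no margin=-3764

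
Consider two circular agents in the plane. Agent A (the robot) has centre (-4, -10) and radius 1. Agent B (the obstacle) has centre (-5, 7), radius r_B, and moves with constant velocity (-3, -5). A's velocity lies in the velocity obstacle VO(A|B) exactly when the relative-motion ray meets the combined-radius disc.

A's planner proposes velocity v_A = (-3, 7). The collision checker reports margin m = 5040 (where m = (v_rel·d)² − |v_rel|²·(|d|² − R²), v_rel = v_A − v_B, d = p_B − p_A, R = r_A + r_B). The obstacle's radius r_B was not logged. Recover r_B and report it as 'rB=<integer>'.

m = 5040
d = (-1, 17);  v_rel = (0, 12),  |v_rel|² = 144
v_rel×d = (0)·(17) − (12)·(-1) = 12
since m = R²·144 − 12²:  R² = (144 + 5040) / 144 = 36
R = √36 = 6  ⇒  r_B = 6 − 1 = 5

rB=5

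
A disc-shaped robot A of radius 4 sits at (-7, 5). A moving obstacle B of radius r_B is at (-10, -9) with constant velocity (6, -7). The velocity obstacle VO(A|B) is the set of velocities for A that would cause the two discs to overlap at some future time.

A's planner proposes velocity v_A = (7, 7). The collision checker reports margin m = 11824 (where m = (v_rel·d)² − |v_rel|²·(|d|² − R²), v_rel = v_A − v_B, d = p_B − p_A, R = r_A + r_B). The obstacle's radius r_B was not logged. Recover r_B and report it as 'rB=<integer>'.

m = 11824
d = (-3, -14);  v_rel = (1, 14),  |v_rel|² = 197
v_rel×d = (1)·(-14) − (14)·(-3) = 28
since m = R²·197 − 28²:  R² = (784 + 11824) / 197 = 64
R = √64 = 8  ⇒  r_B = 8 − 4 = 4

rB=4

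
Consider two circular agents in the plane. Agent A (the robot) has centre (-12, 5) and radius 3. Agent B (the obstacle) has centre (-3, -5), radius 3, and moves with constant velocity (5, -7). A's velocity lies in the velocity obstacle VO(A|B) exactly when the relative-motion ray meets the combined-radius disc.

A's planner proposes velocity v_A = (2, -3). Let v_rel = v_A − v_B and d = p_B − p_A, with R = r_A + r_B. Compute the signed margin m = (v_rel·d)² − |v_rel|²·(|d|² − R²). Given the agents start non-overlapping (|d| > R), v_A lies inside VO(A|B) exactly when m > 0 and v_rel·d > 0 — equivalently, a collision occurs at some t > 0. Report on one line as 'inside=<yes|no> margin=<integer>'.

d = (9, -10),  |d|² = 181;  R = 3+3 = 6,  c = 181−6² = 145
v_rel = (-3, 4),  |v_rel|² = 25;  v_rel·d = (-3)·(9) + (4)·(-10) = -67
25·t² + 134·t + 145 = 0  ⇒  m = (-67)² − 25·145 = 864
m = 864 > 0,  v_rel·d = -67 < 0  ⇒  outside

inside=no margin=864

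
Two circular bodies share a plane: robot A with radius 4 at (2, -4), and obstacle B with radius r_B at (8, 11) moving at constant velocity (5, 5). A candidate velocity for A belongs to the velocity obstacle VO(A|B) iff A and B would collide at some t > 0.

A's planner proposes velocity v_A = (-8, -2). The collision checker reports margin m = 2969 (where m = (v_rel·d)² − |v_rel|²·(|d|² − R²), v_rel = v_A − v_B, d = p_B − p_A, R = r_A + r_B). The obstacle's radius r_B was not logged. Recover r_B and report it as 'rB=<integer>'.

m = 2969
d = (6, 15);  v_rel = (-13, -7),  |v_rel|² = 218
v_rel×d = (-13)·(15) − (-7)·(6) = -153
since m = R²·218 − (-153)²:  R² = (23409 + 2969) / 218 = 121
R = √121 = 11  ⇒  r_B = 11 − 4 = 7

rB=7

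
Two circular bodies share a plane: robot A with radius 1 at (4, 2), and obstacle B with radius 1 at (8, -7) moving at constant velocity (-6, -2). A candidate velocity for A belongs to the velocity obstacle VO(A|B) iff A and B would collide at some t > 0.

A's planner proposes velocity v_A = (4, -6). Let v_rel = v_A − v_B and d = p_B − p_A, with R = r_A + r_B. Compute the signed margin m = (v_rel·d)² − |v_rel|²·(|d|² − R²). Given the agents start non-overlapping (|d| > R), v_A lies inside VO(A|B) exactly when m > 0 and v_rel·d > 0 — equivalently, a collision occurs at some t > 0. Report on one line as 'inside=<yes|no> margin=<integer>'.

d = (4, -9),  |d|² = 97;  R = 1+1 = 2,  c = 97−2² = 93
v_rel = (10, -4),  |v_rel|² = 116;  v_rel·d = (10)·(4) + (-4)·(-9) = 76
116·t² − 152·t + 93 = 0  ⇒  m = 76² − 116·93 = -5012
m = -5012 < 0,  v_rel·d = 76 > 0  ⇒  outside

inside=no margin=-5012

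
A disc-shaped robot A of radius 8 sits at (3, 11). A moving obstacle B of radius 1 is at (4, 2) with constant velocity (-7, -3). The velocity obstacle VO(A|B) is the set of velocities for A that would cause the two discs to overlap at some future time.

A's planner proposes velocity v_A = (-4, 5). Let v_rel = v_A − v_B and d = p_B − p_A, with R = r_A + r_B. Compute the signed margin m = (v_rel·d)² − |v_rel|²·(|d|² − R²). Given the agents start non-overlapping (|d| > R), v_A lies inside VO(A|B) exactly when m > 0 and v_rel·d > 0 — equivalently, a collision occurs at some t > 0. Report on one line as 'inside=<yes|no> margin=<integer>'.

d = (1, -9),  |d|² = 82;  R = 8+1 = 9,  c = 82−9² = 1
v_rel = (3, 8),  |v_rel|² = 73;  v_rel·d = (3)·(1) + (8)·(-9) = -69
73·t² + 138·t + 1 = 0  ⇒  m = (-69)² − 73·1 = 4688
m = 4688 > 0,  v_rel·d = -69 < 0  ⇒  outside

inside=no margin=4688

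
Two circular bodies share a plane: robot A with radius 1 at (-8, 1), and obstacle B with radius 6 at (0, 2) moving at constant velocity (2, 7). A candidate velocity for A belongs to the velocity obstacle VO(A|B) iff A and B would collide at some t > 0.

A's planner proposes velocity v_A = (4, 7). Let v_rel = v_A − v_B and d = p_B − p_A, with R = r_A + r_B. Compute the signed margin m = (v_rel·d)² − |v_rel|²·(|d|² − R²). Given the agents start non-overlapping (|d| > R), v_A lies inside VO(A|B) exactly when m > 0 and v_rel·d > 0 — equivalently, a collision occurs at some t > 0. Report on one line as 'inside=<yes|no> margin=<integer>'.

d = (8, 1),  |d|² = 65;  R = 1+6 = 7,  c = 65−7² = 16
v_rel = (2, 0),  |v_rel|² = 4;  v_rel·d = (2)·(8) + (0)·(1) = 16
4·t² − 32·t + 16 = 0  ⇒  m = 16² − 4·16 = 192
m = 192 > 0,  v_rel·d = 16 > 0  ⇒  inside

inside=yes margin=192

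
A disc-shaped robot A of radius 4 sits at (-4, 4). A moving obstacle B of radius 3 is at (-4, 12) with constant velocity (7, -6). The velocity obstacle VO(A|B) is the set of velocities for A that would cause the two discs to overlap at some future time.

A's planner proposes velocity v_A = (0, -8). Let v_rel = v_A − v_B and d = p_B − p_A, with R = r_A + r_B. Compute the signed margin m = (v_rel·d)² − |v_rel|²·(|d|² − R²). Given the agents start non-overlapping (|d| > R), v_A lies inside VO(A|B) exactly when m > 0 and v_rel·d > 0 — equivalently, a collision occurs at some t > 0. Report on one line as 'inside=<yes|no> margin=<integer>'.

d = (0, 8),  |d|² = 64;  R = 4+3 = 7,  c = 64−7² = 15
v_rel = (-7, -2),  |v_rel|² = 53;  v_rel·d = (-7)·(0) + (-2)·(8) = -16
53·t² + 32·t + 15 = 0  ⇒  m = (-16)² − 53·15 = -539
m = -539 < 0,  v_rel·d = -16 < 0  ⇒  outside

inside=no margin=-539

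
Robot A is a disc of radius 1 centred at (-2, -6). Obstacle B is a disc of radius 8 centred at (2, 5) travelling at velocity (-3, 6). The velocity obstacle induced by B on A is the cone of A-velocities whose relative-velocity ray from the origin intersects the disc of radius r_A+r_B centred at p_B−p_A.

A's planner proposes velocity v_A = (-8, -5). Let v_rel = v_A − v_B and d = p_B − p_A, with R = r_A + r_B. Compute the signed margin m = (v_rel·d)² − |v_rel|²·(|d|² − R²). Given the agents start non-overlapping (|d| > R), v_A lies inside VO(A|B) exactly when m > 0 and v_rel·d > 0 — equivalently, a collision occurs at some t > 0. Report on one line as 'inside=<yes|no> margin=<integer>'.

d = (4, 11),  |d|² = 137;  R = 1+8 = 9,  c = 137−9² = 56
v_rel = (-5, -11),  |v_rel|² = 146;  v_rel·d = (-5)·(4) + (-11)·(11) = -141
146·t² + 282·t + 56 = 0  ⇒  m = (-141)² − 146·56 = 11705
m = 11705 > 0,  v_rel·d = -141 < 0  ⇒  outside

inside=no margin=11705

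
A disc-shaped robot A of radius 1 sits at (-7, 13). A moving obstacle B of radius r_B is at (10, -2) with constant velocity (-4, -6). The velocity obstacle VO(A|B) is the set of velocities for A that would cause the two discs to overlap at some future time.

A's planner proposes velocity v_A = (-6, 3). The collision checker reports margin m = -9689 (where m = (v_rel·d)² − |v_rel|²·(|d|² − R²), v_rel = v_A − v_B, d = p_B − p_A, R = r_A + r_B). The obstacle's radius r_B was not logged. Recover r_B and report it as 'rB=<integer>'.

m = -9689
d = (17, -15);  v_rel = (-2, 9),  |v_rel|² = 85
v_rel×d = (-2)·(-15) − (9)·(17) = -123
since m = R²·85 − (-123)²:  R² = (15129 + -9689) / 85 = 64
R = √64 = 8  ⇒  r_B = 8 − 1 = 7

rB=7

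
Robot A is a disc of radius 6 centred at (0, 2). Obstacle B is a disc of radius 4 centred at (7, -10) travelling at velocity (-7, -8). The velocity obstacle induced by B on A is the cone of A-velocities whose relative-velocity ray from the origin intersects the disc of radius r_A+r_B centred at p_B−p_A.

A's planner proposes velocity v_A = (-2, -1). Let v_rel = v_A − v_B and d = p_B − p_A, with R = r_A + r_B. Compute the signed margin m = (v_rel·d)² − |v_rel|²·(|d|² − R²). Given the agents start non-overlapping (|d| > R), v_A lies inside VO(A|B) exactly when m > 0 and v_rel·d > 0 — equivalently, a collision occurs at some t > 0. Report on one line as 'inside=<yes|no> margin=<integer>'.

d = (7, -12),  |d|² = 193;  R = 6+4 = 10,  c = 193−10² = 93
v_rel = (5, 7),  |v_rel|² = 74;  v_rel·d = (5)·(7) + (7)·(-12) = -49
74·t² + 98·t + 93 = 0  ⇒  m = (-49)² − 74·93 = -4481
m = -4481 < 0,  v_rel·d = -49 < 0  ⇒  outside

inside=no margin=-4481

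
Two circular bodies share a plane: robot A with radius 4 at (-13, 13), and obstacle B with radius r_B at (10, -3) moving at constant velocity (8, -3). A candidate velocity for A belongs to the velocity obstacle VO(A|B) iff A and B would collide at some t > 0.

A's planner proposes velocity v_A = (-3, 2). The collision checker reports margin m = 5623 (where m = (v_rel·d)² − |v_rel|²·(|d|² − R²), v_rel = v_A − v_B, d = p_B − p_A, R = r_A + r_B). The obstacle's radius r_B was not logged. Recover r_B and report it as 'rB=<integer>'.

m = 5623
d = (23, -16);  v_rel = (-11, 5),  |v_rel|² = 146
v_rel×d = (-11)·(-16) − (5)·(23) = 61
since m = R²·146 − 61²:  R² = (3721 + 5623) / 146 = 64
R = √64 = 8  ⇒  r_B = 8 − 4 = 4

rB=4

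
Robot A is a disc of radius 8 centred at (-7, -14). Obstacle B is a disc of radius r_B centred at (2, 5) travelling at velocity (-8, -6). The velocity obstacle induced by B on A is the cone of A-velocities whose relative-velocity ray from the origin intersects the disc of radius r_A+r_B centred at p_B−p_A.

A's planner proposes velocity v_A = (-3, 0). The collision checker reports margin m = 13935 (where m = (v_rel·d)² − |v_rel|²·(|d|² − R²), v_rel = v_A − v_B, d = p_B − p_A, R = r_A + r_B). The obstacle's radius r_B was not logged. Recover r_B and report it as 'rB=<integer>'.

m = 13935
d = (9, 19);  v_rel = (5, 6),  |v_rel|² = 61
v_rel×d = (5)·(19) − (6)·(9) = 41
since m = R²·61 − 41²:  R² = (1681 + 13935) / 61 = 256
R = √256 = 16  ⇒  r_B = 16 − 8 = 8

rB=8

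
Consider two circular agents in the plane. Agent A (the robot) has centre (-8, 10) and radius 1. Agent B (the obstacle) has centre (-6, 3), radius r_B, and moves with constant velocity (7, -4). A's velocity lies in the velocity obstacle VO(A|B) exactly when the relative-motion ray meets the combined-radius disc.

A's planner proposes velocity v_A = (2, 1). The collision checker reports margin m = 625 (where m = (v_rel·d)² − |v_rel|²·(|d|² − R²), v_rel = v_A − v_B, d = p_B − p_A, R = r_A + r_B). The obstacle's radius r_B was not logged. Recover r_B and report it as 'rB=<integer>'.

m = 625
d = (2, -7);  v_rel = (-5, 5),  |v_rel|² = 50
v_rel×d = (-5)·(-7) − (5)·(2) = 25
since m = R²·50 − 25²:  R² = (625 + 625) / 50 = 25
R = √25 = 5  ⇒  r_B = 5 − 1 = 4

rB=4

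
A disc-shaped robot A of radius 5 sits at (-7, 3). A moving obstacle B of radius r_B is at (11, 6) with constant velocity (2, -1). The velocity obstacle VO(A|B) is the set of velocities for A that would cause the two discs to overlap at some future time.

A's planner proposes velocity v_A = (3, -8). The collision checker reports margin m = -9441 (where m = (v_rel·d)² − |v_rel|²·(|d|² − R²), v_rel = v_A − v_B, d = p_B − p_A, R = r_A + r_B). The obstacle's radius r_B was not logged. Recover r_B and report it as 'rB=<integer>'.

m = -9441
d = (18, 3);  v_rel = (1, -7),  |v_rel|² = 50
v_rel×d = (1)·(3) − (-7)·(18) = 129
since m = R²·50 − 129²:  R² = (16641 + -9441) / 50 = 144
R = √144 = 12  ⇒  r_B = 12 − 5 = 7

rB=7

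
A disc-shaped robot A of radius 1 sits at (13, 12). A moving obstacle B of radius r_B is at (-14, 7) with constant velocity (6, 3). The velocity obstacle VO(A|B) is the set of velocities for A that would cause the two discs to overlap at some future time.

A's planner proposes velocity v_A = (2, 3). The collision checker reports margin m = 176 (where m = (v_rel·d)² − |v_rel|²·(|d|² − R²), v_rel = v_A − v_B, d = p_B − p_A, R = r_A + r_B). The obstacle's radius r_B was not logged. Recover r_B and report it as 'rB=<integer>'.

m = 176
d = (-27, -5);  v_rel = (-4, 0),  |v_rel|² = 16
v_rel×d = (-4)·(-5) − (0)·(-27) = 20
since m = R²·16 − 20²:  R² = (400 + 176) / 16 = 36
R = √36 = 6  ⇒  r_B = 6 − 1 = 5

rB=5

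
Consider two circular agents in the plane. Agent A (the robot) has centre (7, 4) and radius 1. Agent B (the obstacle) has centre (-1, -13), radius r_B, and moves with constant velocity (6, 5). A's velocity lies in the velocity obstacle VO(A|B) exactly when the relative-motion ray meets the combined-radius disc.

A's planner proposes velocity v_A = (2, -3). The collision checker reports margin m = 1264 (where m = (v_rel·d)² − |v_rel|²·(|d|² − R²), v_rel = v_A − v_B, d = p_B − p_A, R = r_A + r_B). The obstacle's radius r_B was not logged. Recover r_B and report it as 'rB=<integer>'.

m = 1264
d = (-8, -17);  v_rel = (-4, -8),  |v_rel|² = 80
v_rel×d = (-4)·(-17) − (-8)·(-8) = 4
since m = R²·80 − 4²:  R² = (16 + 1264) / 80 = 16
R = √16 = 4  ⇒  r_B = 4 − 1 = 3

rB=3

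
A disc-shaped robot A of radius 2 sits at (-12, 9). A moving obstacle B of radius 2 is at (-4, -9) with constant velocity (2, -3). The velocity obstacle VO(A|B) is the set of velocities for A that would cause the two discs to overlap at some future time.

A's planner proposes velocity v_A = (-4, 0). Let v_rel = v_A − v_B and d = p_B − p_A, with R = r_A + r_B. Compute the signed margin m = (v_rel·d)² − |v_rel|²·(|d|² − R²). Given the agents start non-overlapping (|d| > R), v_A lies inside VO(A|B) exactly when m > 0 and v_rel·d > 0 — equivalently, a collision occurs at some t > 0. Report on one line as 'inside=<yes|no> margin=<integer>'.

d = (8, -18),  |d|² = 388;  R = 2+2 = 4,  c = 388−4² = 372
v_rel = (-6, 3),  |v_rel|² = 45;  v_rel·d = (-6)·(8) + (3)·(-18) = -102
45·t² + 204·t + 372 = 0  ⇒  m = (-102)² − 45·372 = -6336
m = -6336 < 0,  v_rel·d = -102 < 0  ⇒  outside

inside=no margin=-6336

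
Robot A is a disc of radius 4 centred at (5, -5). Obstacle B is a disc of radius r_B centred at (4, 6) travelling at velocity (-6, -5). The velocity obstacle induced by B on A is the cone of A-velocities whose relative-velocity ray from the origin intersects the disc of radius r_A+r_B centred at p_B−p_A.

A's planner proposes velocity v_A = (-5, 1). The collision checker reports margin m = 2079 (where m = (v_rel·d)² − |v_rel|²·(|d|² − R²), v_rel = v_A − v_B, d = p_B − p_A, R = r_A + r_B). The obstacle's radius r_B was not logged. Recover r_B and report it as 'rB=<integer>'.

m = 2079
d = (-1, 11);  v_rel = (1, 6),  |v_rel|² = 37
v_rel×d = (1)·(11) − (6)·(-1) = 17
since m = R²·37 − 17²:  R² = (289 + 2079) / 37 = 64
R = √64 = 8  ⇒  r_B = 8 − 4 = 4

rB=4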